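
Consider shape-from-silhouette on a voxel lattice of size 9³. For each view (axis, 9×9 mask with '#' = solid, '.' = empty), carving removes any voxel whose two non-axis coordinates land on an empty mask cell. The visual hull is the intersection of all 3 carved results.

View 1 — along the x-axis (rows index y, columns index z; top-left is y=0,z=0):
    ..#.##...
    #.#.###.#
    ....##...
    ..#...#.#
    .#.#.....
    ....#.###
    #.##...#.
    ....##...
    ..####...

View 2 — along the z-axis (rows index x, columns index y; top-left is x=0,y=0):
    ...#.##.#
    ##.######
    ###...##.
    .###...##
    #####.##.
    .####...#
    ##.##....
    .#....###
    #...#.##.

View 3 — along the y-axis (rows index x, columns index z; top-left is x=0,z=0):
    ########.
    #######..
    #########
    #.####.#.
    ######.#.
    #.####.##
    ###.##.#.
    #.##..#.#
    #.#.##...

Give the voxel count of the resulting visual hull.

|visual hull| = 123

before carving: 729 voxels (9×9×9)
after view 1 [x-axis, 30 of 81 cells solid] → remaining = 270
after view 2 [z-axis, 46 of 81 cells solid] → remaining = 157
after view 3 [y-axis, 59 of 81 cells solid] → remaining = 123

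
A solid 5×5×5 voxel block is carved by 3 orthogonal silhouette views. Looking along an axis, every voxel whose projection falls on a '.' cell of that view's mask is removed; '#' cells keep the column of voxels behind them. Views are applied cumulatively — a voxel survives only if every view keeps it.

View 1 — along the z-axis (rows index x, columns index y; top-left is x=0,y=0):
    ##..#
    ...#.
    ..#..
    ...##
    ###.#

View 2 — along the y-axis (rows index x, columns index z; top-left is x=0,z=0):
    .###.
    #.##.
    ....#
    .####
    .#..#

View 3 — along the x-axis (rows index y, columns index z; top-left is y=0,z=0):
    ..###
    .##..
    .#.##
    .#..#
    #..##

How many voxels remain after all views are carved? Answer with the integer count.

start: 5×5×5 = 125 voxels
step 1: project along z, AND mask (11/25) → |grid| = 55
step 2: project along y, AND mask (13/25) → |grid| = 29
step 3: project along x, AND mask (13/25) → |grid| = 15

remaining voxels: 15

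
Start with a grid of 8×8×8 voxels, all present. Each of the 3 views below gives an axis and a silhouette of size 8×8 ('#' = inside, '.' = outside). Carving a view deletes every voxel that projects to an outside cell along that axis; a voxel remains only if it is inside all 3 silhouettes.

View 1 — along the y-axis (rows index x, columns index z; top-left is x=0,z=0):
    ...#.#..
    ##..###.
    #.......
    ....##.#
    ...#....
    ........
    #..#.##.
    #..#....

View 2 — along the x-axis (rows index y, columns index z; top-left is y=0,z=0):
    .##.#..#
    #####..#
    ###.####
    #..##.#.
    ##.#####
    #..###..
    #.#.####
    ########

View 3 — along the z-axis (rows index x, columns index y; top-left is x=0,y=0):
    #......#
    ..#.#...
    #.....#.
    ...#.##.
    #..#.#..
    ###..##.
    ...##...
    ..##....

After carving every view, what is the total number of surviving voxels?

start: 8×8×8 = 512 voxels
carve view 1 (along y, XZ-mask fill 18/64): 144 voxels remain
carve view 2 (along x, YZ-mask fill 46/64): 105 voxels remain
carve view 3 (along z, XY-mask fill 21/64): 31 voxels remain

|visual hull| = 31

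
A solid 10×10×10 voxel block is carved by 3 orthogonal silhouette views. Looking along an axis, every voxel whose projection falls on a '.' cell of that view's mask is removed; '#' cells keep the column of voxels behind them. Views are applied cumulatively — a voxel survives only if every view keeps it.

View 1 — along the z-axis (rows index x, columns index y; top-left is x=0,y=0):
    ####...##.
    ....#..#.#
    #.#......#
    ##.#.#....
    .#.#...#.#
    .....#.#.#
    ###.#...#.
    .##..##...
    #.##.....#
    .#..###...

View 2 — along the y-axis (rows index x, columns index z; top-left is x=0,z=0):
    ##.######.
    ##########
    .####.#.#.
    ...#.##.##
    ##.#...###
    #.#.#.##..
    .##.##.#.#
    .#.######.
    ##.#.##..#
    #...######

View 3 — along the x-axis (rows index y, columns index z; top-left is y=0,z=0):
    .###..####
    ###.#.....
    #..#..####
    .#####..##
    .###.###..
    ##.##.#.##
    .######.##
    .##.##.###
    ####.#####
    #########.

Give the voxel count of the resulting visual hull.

voxel count = 171

full grid |V| = 1000
after view 1 [z-axis, 40 of 100 cells solid] → remaining = 400
after view 2 [y-axis, 66 of 100 cells solid] → remaining = 265
after view 3 [x-axis, 70 of 100 cells solid] → remaining = 171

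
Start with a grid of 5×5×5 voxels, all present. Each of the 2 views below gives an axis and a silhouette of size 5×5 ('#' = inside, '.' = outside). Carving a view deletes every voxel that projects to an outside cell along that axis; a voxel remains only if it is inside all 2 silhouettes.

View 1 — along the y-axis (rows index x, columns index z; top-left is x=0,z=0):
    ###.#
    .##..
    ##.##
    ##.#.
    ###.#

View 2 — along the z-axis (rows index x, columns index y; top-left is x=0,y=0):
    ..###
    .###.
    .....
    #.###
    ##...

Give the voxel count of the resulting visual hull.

before carving: 125 voxels (5×5×5)
[1] y-view keeps 17 columns → grid now 85
[2] z-view keeps 12 columns → grid now 38

38 voxels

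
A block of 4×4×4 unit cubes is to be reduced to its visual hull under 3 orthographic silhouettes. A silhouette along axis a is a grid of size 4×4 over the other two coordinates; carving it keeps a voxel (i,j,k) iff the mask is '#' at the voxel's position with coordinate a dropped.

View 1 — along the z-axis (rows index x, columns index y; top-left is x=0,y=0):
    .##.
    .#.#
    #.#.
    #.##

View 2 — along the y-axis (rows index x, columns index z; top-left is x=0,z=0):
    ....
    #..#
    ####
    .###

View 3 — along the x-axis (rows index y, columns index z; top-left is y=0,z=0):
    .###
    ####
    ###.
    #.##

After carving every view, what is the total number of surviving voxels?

|visual hull| = 17

initial block: 4^3 = 64
[1] z-view keeps 9 columns → grid now 36
[2] y-view keeps 9 columns → grid now 21
[3] x-view keeps 13 columns → grid now 17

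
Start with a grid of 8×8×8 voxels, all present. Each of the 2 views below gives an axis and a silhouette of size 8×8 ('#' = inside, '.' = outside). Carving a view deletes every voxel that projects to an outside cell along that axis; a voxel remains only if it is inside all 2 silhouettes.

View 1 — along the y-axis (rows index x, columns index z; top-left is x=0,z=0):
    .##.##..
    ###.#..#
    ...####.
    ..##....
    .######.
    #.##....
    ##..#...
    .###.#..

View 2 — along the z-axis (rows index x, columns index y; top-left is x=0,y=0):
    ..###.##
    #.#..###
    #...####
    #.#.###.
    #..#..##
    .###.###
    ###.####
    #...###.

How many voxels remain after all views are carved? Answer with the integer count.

remaining voxels: 154

initial block: 8^3 = 512
[1] y-view keeps 31 columns → grid now 248
[2] z-view keeps 41 columns → grid now 154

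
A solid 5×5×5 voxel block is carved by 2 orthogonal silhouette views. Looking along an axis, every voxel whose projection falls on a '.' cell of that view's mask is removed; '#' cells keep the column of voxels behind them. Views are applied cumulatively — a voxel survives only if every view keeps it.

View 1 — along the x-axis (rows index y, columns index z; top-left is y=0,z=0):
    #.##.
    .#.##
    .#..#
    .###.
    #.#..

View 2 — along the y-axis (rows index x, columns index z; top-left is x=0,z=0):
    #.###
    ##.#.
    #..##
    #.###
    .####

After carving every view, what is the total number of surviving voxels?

full grid |V| = 125
after view 1 [x-axis, 13 of 25 cells solid] → remaining = 65
after view 2 [y-axis, 18 of 25 cells solid] → remaining = 46

voxel count = 46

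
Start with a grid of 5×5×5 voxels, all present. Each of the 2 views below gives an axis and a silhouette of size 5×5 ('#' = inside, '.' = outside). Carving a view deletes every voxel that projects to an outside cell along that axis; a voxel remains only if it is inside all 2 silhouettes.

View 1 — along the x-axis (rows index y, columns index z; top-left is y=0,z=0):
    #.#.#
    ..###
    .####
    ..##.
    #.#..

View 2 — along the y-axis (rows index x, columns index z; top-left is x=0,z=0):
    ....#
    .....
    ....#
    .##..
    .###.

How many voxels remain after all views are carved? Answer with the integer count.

initial block: 5^3 = 125
[1] x-view keeps 14 columns → grid now 70
[2] y-view keeps 7 columns → grid now 21

|visual hull| = 21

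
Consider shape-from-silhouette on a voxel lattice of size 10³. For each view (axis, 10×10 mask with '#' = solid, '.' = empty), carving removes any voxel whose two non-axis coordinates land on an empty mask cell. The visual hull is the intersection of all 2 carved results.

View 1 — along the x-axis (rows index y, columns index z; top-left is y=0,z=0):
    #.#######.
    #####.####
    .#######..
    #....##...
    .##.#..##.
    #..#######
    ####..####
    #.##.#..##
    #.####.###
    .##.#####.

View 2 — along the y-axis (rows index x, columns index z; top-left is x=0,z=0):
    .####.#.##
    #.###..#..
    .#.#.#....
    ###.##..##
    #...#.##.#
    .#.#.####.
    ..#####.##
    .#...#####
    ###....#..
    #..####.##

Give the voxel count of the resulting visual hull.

full grid |V| = 1000
carve view 1 (along x, YZ-mask fill 69/100): 690 voxels remain
carve view 2 (along y, XZ-mask fill 57/100): 391 voxels remain

voxel count = 391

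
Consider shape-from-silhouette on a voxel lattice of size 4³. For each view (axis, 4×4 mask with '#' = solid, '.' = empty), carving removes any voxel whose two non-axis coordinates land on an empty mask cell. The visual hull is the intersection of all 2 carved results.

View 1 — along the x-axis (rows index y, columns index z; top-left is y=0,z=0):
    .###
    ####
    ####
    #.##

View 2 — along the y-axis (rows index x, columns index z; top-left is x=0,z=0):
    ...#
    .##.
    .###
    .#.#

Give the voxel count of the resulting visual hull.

before carving: 64 voxels (4×4×4)
carve view 1 (along x, YZ-mask fill 14/16): 56 voxels remain
carve view 2 (along y, XZ-mask fill 8/16): 29 voxels remain

remaining voxels: 29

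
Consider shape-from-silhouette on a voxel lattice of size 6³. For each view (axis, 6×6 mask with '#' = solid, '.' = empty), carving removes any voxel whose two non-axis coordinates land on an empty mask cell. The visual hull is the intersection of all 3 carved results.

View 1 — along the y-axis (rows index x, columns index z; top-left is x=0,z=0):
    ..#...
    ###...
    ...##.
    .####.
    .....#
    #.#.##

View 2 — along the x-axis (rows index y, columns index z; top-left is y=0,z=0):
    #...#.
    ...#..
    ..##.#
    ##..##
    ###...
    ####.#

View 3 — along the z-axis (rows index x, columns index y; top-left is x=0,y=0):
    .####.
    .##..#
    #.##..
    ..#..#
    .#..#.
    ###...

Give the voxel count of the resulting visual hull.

voxel count = 18

before carving: 216 voxels (6×6×6)
after view 1 [y-axis, 15 of 36 cells solid] → remaining = 90
after view 2 [x-axis, 18 of 36 cells solid] → remaining = 44
after view 3 [z-axis, 17 of 36 cells solid] → remaining = 18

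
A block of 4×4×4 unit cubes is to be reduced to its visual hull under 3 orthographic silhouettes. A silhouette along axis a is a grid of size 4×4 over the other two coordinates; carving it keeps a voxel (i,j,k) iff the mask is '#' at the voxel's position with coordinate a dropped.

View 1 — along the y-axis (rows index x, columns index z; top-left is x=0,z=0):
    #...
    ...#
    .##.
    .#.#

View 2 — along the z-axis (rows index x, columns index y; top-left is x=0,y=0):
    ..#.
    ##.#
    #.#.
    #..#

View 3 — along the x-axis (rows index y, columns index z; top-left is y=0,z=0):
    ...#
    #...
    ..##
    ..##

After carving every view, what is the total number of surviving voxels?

full grid |V| = 64
V1 y: intersect with XZ mask (6 set) -- 24 left
V2 z: intersect with XY mask (8 set) -- 12 left
V3 x: intersect with YZ mask (6 set) -- 5 left

|visual hull| = 5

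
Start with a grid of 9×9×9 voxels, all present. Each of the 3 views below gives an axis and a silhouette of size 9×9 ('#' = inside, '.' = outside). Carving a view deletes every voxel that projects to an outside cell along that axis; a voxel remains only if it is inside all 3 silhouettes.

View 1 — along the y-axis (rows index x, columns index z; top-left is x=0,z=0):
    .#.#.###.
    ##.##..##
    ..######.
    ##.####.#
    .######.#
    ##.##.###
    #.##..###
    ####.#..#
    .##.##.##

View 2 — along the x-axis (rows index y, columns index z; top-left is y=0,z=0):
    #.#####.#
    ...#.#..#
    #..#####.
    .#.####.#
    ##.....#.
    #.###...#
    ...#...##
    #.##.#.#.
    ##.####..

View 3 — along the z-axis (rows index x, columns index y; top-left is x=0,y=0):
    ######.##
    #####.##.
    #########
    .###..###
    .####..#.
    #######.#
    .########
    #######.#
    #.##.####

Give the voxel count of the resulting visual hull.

|visual hull| = 224

full grid |V| = 729
  1. axis=1 (XZ plane), |mask|=56  ⇒  voxels=504
  2. axis=0 (YZ plane), |mask|=44  ⇒  voxels=279
  3. axis=2 (XY plane), |mask|=66  ⇒  voxels=224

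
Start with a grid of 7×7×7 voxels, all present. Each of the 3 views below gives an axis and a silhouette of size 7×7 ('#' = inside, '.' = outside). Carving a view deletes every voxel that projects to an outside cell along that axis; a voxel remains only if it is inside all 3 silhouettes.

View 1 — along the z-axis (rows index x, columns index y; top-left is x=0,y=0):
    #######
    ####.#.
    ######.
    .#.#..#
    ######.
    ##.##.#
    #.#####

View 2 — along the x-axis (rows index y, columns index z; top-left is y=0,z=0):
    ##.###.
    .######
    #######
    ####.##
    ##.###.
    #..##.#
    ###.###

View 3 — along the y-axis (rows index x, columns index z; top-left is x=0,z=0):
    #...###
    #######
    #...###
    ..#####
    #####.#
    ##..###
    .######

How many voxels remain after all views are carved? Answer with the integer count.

full grid |V| = 343
  1. axis=2 (XY plane), |mask|=38  ⇒  voxels=266
  2. axis=0 (YZ plane), |mask|=39  ⇒  voxels=212
  3. axis=1 (XZ plane), |mask|=37  ⇒  voxels=159

159 voxels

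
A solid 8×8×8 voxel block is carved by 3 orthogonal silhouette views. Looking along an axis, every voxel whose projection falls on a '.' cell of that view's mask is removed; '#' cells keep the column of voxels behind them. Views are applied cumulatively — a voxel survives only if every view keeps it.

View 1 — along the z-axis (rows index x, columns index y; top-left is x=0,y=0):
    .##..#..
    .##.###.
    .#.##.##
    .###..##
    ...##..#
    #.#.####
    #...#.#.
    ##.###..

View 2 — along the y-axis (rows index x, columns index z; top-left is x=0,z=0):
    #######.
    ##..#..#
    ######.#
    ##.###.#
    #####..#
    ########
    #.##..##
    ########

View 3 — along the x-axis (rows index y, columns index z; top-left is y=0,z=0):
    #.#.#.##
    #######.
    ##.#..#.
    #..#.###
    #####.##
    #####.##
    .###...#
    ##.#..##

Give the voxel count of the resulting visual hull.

before carving: 512 voxels (8×8×8)
carve view 1 (along z, XY-mask fill 35/64): 280 voxels remain
carve view 2 (along y, XZ-mask fill 51/64): 227 voxels remain
carve view 3 (along x, YZ-mask fill 44/64): 163 voxels remain

163 voxels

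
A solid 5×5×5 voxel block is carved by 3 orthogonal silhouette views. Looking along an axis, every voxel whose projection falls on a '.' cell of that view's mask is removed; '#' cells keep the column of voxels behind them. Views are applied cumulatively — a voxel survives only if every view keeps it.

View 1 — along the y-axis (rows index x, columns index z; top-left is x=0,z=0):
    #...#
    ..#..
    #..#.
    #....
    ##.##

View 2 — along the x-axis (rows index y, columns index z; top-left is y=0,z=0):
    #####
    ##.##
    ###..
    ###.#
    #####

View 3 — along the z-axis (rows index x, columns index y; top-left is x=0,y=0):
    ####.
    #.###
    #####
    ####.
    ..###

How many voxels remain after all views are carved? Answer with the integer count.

start: 5×5×5 = 125 voxels
  1. axis=1 (XZ plane), |mask|=10  ⇒  voxels=50
  2. axis=0 (YZ plane), |mask|=21  ⇒  voxels=43
  3. axis=2 (XY plane), |mask|=20  ⇒  voxels=32

|visual hull| = 32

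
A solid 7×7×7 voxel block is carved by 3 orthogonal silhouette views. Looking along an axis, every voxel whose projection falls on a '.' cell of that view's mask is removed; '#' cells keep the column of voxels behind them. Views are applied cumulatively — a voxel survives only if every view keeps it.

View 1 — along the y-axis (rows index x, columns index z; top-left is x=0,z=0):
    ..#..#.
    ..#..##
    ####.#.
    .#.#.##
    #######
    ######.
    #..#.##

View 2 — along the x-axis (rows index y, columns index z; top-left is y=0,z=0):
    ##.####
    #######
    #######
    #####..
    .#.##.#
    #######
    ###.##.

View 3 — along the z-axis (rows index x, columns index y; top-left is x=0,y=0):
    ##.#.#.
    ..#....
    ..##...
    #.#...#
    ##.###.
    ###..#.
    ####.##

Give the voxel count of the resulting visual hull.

initial block: 7^3 = 343
V1 y: intersect with XZ mask (31 set) -- 217 left
V2 x: intersect with YZ mask (41 set) -- 176 left
V3 z: intersect with XY mask (25 set) -- 100 left

100 voxels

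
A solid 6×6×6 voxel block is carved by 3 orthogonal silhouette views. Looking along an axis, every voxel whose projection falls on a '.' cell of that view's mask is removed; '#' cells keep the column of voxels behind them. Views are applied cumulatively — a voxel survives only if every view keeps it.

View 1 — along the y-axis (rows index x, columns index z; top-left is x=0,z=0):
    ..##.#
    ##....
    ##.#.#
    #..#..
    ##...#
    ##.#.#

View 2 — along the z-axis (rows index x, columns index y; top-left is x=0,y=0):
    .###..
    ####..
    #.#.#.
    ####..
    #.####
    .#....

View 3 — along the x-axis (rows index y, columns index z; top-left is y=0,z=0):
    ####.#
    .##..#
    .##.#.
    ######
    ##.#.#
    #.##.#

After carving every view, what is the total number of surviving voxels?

initial block: 6^3 = 216
step 1: project along y, AND mask (18/36) → |grid| = 108
step 2: project along z, AND mask (20/36) → |grid| = 56
step 3: project along x, AND mask (25/36) → |grid| = 39

39 voxels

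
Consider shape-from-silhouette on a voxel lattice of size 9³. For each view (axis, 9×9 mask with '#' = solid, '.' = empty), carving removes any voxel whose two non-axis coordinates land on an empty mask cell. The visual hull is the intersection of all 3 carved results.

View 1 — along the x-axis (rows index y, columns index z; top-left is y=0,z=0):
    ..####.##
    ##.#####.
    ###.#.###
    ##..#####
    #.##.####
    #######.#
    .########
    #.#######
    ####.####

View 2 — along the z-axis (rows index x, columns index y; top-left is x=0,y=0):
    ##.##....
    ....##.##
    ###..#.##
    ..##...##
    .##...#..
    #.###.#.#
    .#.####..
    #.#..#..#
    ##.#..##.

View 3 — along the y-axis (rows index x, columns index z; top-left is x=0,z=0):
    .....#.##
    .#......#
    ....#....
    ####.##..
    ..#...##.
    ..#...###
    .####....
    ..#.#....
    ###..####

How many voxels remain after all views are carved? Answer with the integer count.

120 voxels

before carving: 729 voxels (9×9×9)
carve view 1 (along x, YZ-mask fill 66/81): 594 voxels remain
carve view 2 (along z, XY-mask fill 41/81): 299 voxels remain
carve view 3 (along y, XZ-mask fill 32/81): 120 voxels remain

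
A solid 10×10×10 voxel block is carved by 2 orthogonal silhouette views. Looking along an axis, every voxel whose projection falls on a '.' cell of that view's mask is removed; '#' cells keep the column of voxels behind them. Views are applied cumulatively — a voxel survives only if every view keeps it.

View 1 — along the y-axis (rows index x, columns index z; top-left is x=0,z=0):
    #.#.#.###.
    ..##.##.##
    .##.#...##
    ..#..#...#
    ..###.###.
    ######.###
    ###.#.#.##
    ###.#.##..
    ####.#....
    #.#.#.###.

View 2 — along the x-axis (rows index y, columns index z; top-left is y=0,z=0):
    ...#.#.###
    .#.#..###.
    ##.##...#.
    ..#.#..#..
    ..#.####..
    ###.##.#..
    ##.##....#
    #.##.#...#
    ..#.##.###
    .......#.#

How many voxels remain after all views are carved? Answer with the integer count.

start: 10×10×10 = 1000 voxels
[1] y-view keeps 59 columns → grid now 590
[2] x-view keeps 47 columns → grid now 276

276 voxels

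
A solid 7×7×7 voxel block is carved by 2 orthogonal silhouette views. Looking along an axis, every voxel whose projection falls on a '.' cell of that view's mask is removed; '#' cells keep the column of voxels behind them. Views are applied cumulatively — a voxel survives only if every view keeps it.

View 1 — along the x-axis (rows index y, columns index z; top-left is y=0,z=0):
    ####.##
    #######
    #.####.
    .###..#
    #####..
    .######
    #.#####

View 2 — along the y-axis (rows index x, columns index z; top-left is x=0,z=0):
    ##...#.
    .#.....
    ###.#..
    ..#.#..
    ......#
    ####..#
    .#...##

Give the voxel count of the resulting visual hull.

remaining voxels: 103

full grid |V| = 343
[1] x-view keeps 39 columns → grid now 273
[2] y-view keeps 19 columns → grid now 103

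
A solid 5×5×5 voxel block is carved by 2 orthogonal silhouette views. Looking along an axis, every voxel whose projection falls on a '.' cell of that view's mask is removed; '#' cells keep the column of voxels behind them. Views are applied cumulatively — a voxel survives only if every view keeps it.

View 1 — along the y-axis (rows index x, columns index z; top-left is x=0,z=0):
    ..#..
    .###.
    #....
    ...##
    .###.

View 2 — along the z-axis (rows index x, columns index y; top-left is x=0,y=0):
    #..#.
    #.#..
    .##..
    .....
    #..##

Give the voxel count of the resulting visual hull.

before carving: 125 voxels (5×5×5)
[1] y-view keeps 10 columns → grid now 50
[2] z-view keeps 9 columns → grid now 19

remaining voxels: 19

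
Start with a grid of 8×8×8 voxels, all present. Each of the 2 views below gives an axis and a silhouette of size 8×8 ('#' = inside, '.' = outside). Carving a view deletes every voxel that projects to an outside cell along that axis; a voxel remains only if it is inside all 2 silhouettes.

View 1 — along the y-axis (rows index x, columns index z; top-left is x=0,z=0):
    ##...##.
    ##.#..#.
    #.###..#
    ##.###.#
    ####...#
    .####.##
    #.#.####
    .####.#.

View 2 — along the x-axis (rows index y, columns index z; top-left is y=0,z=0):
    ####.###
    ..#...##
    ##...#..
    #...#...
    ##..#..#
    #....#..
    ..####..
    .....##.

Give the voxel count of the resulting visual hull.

voxel count = 135

full grid |V| = 512
V1 y: intersect with XZ mask (41 set) -- 328 left
V2 x: intersect with YZ mask (27 set) -- 135 left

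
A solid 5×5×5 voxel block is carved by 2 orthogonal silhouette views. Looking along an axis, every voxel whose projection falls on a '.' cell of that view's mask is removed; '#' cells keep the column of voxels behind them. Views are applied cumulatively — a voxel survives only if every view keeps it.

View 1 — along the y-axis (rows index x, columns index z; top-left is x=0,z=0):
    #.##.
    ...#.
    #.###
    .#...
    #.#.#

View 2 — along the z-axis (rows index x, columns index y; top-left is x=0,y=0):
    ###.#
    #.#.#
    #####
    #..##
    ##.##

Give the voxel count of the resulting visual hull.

remaining voxels: 50

start: 5×5×5 = 125 voxels
after view 1 [y-axis, 12 of 25 cells solid] → remaining = 60
after view 2 [z-axis, 19 of 25 cells solid] → remaining = 50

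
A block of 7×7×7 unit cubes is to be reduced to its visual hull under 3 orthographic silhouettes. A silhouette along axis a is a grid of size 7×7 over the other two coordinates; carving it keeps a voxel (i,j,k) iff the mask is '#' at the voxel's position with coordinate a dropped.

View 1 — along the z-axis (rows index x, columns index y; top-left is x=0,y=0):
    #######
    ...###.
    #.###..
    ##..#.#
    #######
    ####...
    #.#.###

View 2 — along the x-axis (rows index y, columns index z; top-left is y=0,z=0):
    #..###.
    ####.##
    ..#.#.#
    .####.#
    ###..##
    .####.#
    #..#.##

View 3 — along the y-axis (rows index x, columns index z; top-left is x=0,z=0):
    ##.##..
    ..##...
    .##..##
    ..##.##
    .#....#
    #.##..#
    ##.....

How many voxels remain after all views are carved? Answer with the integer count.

before carving: 343 voxels (7×7×7)
  1. axis=2 (XY plane), |mask|=34  ⇒  voxels=238
  2. axis=0 (YZ plane), |mask|=32  ⇒  voxels=154
  3. axis=1 (XZ plane), |mask|=22  ⇒  voxels=70

70 voxels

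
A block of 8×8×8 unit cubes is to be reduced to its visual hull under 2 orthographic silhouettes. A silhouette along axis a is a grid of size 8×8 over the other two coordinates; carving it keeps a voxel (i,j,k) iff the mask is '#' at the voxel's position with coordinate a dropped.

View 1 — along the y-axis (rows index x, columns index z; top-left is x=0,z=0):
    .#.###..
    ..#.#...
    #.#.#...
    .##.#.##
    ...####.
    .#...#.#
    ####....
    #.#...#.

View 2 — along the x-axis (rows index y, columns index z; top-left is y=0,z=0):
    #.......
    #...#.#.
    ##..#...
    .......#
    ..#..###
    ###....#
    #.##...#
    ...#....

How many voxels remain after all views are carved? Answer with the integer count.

voxel count = 71

initial block: 8^3 = 512
  1. axis=1 (XZ plane), |mask|=28  ⇒  voxels=224
  2. axis=0 (YZ plane), |mask|=21  ⇒  voxels=71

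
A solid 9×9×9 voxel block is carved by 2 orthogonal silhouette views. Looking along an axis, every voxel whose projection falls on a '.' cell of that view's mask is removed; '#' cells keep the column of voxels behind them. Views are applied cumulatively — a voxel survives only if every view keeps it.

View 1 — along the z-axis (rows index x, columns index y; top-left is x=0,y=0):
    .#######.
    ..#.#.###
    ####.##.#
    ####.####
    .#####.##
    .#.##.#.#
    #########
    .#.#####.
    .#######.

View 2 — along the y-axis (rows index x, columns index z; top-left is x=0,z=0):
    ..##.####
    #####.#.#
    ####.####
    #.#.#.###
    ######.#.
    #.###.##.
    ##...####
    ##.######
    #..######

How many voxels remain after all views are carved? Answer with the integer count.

remaining voxels: 411

start: 9×9×9 = 729 voxels
carve view 1 (along z, XY-mask fill 61/81): 549 voxels remain
carve view 2 (along y, XZ-mask fill 61/81): 411 voxels remain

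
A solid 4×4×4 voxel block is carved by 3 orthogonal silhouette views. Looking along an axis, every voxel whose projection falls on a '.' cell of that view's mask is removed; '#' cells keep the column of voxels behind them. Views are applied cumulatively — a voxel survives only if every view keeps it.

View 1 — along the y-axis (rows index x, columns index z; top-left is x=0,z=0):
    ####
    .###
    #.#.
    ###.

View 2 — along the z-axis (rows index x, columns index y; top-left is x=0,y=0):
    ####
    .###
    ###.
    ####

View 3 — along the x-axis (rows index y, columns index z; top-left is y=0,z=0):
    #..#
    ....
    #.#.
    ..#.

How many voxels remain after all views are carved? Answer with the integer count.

initial block: 4^3 = 64
after view 1 [y-axis, 12 of 16 cells solid] → remaining = 48
after view 2 [z-axis, 14 of 16 cells solid] → remaining = 43
after view 3 [x-axis, 5 of 16 cells solid] → remaining = 14

|visual hull| = 14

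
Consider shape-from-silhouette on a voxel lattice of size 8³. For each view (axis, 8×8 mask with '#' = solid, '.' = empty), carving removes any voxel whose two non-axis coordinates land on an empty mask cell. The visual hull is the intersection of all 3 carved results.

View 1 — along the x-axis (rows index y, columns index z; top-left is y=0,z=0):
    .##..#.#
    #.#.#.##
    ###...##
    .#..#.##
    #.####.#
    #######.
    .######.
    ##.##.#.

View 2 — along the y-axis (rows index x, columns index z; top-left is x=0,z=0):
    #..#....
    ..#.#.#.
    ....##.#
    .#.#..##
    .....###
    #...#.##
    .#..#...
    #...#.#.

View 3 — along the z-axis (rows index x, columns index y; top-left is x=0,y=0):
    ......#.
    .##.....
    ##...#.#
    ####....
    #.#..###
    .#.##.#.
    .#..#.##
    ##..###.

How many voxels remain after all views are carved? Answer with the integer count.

before carving: 512 voxels (8×8×8)
carve view 1 (along x, YZ-mask fill 42/64): 336 voxels remain
carve view 2 (along y, XZ-mask fill 24/64): 129 voxels remain
carve view 3 (along z, XY-mask fill 29/64): 60 voxels remain

voxel count = 60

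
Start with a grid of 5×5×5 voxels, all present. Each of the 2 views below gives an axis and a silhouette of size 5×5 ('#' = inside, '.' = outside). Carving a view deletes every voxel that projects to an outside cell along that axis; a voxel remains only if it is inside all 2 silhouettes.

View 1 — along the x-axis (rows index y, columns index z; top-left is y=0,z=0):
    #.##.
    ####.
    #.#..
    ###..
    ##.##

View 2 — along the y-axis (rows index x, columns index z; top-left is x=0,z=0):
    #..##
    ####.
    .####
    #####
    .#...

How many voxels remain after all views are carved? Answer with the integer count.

54 voxels

initial block: 5^3 = 125
carve view 1 (along x, YZ-mask fill 16/25): 80 voxels remain
carve view 2 (along y, XZ-mask fill 17/25): 54 voxels remain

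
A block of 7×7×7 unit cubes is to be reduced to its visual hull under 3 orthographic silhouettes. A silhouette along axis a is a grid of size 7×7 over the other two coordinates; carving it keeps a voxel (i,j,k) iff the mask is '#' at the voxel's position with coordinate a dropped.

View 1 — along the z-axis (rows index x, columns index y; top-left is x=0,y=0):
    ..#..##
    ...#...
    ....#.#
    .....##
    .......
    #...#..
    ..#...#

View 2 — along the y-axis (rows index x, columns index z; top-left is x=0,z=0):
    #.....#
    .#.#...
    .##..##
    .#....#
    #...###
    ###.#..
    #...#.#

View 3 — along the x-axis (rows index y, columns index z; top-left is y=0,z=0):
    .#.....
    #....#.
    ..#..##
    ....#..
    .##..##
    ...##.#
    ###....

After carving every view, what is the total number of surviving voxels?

initial block: 7^3 = 343
after view 1 [z-axis, 12 of 49 cells solid] → remaining = 84
after view 2 [y-axis, 21 of 49 cells solid] → remaining = 34
after view 3 [x-axis, 17 of 49 cells solid] → remaining = 16

|visual hull| = 16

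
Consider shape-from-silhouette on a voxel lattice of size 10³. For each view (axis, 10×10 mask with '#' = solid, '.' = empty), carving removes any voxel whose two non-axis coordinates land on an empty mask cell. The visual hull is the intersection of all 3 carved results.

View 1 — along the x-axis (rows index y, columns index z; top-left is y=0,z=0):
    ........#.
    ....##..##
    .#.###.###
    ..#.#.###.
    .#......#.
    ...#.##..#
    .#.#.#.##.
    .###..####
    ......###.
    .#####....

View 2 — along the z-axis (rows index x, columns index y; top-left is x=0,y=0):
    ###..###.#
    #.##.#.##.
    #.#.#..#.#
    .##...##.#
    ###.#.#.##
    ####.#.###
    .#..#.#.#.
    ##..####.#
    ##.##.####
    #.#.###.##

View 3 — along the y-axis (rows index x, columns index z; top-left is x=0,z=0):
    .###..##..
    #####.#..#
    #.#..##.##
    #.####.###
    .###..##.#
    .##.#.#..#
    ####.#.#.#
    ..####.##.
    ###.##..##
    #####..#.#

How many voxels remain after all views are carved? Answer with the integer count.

163 voxels

before carving: 1000 voxels (10×10×10)
[1] x-view keeps 43 columns → grid now 430
[2] z-view keeps 64 columns → grid now 274
[3] y-view keeps 64 columns → grid now 163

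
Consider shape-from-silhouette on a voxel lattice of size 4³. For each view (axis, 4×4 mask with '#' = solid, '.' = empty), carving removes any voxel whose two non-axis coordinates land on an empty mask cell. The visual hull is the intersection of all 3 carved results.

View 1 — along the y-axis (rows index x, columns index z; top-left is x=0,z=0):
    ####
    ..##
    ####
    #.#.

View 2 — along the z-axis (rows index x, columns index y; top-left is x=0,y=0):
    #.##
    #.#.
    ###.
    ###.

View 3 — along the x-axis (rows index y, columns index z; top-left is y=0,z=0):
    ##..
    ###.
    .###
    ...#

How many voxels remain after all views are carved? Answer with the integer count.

20 voxels

start: 4×4×4 = 64 voxels
step 1: project along y, AND mask (12/16) → |grid| = 48
step 2: project along z, AND mask (11/16) → |grid| = 34
step 3: project along x, AND mask (9/16) → |grid| = 20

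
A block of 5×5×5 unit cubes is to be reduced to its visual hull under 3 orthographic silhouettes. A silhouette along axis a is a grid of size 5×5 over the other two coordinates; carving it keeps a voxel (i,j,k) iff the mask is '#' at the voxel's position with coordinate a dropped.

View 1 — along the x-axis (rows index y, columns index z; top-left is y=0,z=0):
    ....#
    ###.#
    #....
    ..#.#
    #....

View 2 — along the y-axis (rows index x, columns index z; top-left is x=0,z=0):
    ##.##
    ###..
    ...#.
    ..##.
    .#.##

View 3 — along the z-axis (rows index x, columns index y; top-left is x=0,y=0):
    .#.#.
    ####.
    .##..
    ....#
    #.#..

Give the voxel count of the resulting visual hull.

start: 5×5×5 = 125 voxels
[1] x-view keeps 9 columns → grid now 45
[2] y-view keeps 13 columns → grid now 19
[3] z-view keeps 11 columns → grid now 10

|visual hull| = 10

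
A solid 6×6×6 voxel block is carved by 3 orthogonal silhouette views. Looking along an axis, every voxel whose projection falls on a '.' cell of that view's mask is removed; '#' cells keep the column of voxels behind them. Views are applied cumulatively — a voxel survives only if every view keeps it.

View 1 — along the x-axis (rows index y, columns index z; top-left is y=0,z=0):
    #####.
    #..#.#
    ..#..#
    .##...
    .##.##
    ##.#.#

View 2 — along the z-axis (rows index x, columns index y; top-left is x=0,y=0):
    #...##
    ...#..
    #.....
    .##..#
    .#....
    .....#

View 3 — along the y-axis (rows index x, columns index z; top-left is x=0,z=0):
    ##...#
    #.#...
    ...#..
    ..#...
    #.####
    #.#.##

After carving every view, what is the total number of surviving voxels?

initial block: 6^3 = 216
V1 x: intersect with YZ mask (20 set) -- 120 left
V2 z: intersect with XY mask (10 set) -- 36 left
V3 y: intersect with XZ mask (16 set) -- 15 left

voxel count = 15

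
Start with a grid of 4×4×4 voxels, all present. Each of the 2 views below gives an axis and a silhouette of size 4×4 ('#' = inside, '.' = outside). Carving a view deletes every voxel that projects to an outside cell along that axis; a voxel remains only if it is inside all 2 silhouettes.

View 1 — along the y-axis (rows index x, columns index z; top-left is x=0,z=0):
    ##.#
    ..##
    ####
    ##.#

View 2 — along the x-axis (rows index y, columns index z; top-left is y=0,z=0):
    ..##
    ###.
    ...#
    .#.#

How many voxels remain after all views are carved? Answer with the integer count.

full grid |V| = 64
step 1: project along y, AND mask (12/16) → |grid| = 48
step 2: project along x, AND mask (8/16) → |grid| = 25

|visual hull| = 25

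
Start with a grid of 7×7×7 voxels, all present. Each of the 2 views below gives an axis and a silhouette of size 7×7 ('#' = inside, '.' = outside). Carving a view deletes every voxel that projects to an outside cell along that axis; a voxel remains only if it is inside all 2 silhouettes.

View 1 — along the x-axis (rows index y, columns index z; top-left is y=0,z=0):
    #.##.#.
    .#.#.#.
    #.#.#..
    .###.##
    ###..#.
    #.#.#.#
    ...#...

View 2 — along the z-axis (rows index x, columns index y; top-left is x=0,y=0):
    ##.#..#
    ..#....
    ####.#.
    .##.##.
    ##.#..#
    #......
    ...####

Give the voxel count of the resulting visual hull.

80 voxels

initial block: 7^3 = 343
[1] x-view keeps 24 columns → grid now 168
[2] z-view keeps 23 columns → grid now 80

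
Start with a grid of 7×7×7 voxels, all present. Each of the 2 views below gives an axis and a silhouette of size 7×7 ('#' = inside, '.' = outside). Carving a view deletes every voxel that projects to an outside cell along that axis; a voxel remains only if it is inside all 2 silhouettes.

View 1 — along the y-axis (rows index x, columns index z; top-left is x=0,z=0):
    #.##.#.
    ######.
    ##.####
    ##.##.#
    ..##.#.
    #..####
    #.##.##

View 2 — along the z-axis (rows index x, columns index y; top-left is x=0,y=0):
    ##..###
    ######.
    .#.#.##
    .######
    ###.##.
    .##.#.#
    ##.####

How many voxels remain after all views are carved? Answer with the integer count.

before carving: 343 voxels (7×7×7)
carve view 1 (along y, XZ-mask fill 34/49): 238 voxels remain
carve view 2 (along z, XY-mask fill 36/49): 175 voxels remain

|visual hull| = 175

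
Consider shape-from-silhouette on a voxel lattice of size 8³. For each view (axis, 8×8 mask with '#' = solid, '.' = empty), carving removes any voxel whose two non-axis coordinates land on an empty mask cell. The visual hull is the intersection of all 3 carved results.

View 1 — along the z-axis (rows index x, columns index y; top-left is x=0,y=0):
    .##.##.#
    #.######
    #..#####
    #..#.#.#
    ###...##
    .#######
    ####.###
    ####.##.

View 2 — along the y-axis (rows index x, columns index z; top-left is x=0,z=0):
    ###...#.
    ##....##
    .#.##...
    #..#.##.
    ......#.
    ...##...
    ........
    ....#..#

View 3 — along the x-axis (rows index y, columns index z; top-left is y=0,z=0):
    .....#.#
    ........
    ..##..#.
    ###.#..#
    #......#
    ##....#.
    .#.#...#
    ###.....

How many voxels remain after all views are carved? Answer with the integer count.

start: 8×8×8 = 512 voxels
V1 z: intersect with XY mask (47 set) -- 376 left
V2 y: intersect with XZ mask (20 set) -- 113 left
V3 x: intersect with YZ mask (21 set) -- 42 left

voxel count = 42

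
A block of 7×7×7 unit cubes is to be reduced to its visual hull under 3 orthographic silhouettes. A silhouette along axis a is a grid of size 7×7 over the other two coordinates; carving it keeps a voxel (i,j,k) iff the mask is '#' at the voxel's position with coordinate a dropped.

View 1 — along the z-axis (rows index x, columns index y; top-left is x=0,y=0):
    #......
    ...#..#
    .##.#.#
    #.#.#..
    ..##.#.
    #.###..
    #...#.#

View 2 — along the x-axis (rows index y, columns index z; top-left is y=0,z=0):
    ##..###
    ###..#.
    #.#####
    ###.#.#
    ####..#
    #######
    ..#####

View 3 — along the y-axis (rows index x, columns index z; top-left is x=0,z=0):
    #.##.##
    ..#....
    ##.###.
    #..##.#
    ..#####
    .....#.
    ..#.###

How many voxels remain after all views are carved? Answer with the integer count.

voxel count = 52

start: 7×7×7 = 343 voxels
step 1: project along z, AND mask (20/49) → |grid| = 140
step 2: project along x, AND mask (37/49) → |grid| = 105
step 3: project along y, AND mask (25/49) → |grid| = 52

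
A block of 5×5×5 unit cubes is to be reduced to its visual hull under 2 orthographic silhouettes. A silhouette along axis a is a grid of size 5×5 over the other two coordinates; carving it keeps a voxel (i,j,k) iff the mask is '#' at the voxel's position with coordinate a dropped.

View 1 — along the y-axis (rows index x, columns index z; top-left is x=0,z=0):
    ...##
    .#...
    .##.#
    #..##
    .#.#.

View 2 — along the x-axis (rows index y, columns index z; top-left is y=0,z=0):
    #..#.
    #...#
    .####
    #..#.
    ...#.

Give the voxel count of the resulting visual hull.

25 voxels

before carving: 125 voxels (5×5×5)
V1 y: intersect with XZ mask (11 set) -- 55 left
V2 x: intersect with YZ mask (11 set) -- 25 left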